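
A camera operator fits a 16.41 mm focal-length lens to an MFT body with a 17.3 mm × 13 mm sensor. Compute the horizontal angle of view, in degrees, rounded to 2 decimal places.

Angle of view α = 2·arctan(w/2f) with w = 17.3 mm and f = 16.41 mm.
w/2f = 0.52712; arctan(0.52712) ≈ 27.7945°, so α ≈ 55.5890°.

55.59°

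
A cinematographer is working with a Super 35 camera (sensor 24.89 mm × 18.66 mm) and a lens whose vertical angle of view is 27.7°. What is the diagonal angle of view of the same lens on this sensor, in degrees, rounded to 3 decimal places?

From the vertical AOV: f = 18.66 / (2·tan(13.85°)) = 18.66 / 0.49310 ≈ 37.8424 mm.
Sensor diagonal = √(24.89² + 18.66²) = √967.7077 ≈ 31.1080 mm.
Diagonal AOV = 2·arctan(31.1080 / (2 × 37.8424)) = 2·arctan(0.41102) ≈ 44.6874°.

44.687°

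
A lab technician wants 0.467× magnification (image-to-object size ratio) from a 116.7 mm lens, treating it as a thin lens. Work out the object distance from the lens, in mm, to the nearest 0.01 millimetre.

With m = dᵢ/dₒ and 1/f = 1/dₒ + 1/dᵢ, substituting dᵢ = m·dₒ gives 1/f = (1 + 1/m)/dₒ, hence dₒ = f·(1 + 1/m).
dₒ = 116.7 × (1 + 1/0.467) = 116.7 × 3.14133 ≈ 366.593 mm.

366.59 mm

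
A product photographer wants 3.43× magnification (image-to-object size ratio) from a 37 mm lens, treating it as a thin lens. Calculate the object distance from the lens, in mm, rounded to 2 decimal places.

With m = dᵢ/dₒ and 1/f = 1/dₒ + 1/dᵢ, substituting dᵢ = m·dₒ gives 1/f = (1 + 1/m)/dₒ, hence dₒ = f·(1 + 1/m).
dₒ = 37 × (1 + 1/3.43) = 37 × 1.29155 ≈ 47.787 mm.

47.79 mm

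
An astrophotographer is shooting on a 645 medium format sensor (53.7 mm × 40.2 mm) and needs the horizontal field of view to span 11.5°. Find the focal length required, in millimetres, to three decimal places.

266.648 mm

From α = 2·arctan(w/2f) we get f = w / (2·tan(α/2)).
With w = 53.7 mm and α/2 = 5.75°, tan(α/2) ≈ 0.10069, so f ≈ 53.7 / 0.20139 ≈ 266.6476 mm.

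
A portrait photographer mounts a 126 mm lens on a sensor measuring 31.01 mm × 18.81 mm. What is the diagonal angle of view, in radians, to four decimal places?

0.2859 rad

Sensor diagonal = √(31.01² + 18.81²) = √1315.4362 ≈ 36.2689 mm.
Angle of view α = 2·arctan(d/2f) with d = 36.2689 mm and f = 126 mm.
d/2f = 0.14392; arctan(0.14392) ≈ 0.1429 rad, so α ≈ 0.2859 rad.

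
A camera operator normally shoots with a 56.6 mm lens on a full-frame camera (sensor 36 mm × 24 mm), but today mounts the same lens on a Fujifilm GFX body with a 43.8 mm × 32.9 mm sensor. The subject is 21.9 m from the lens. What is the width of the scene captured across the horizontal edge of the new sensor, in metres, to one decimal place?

16.9 m

The focal length stays 56.6 mm; the relevant sensor dimension is now w = 43.8 mm. Object distance dₒ = 21.9 m = 21900 mm.
Thin-lens field width W = w·(dₒ − f)/f = 43.8 × (21900 − 56.6)/56.6 ≈ 16903.550 mm = 16.9035 m.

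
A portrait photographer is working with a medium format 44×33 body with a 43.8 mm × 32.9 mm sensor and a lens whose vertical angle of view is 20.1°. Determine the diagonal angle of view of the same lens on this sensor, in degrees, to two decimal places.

32.88°

From the vertical AOV: f = 32.9 / (2·tan(10.05°)) = 32.9 / 0.35445 ≈ 92.8189 mm.
Sensor diagonal = √(43.8² + 32.9²) = √3000.8500 ≈ 54.7800 mm.
Diagonal AOV = 2·arctan(54.7800 / (2 × 92.8189)) = 2·arctan(0.29509) ≈ 32.8817°.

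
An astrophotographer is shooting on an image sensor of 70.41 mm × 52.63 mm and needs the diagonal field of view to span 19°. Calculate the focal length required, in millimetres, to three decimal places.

Sensor diagonal = √(70.41² + 52.63²) = √7727.4850 ≈ 87.9061 mm.
From α = 2·arctan(d/2f) we get f = d / (2·tan(α/2)).
With d = 87.9061 mm and α/2 = 9.5°, tan(α/2) ≈ 0.16734, so f ≈ 87.9061 / 0.33469 ≈ 262.6531 mm.

262.653 mm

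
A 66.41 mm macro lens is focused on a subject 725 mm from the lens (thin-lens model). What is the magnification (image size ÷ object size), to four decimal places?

Thin lens: 1/f = 1/dₒ + 1/dᵢ → 1/dᵢ = 1/66.41 − 1/725 = 0.0136787 mm⁻¹, so dᵢ ≈ 73.1066 mm.
Magnification m = dᵢ/dₒ = 73.1066/725 ≈ 0.10084.

0.1008×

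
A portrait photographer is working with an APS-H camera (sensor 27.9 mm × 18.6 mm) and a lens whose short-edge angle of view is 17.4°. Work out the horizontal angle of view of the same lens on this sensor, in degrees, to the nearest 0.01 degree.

From the short-edge AOV: f = 18.6 / (2·tan(8.7°)) = 18.6 / 0.30604 ≈ 60.7758 mm.
Horizontal AOV = 2·arctan(27.9 / (2 × 60.7758)) = 2·arctan(0.22953) ≈ 25.8546°.

25.85°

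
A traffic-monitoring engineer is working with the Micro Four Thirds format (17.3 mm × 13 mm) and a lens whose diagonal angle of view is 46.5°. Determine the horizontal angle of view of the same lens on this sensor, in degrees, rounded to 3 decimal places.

Sensor diagonal = √(17.3² + 13²) = √468.2900 ≈ 21.6400 mm.
From the diagonal AOV: f = 21.6400 / (2·tan(23.25°)) = 21.6400 / 0.85927 ≈ 25.1842 mm.
Horizontal AOV = 2·arctan(17.3 / (2 × 25.1842)) = 2·arctan(0.34347) ≈ 37.9120°.

37.912°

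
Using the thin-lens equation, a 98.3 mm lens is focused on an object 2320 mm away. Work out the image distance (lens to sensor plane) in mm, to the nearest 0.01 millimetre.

1/dᵢ = 1/f − 1/dₒ = 1/98.3 − 1/2320 = 0.0097419 mm⁻¹.
dᵢ = 1/0.0097419 ≈ 102.6493 mm.

102.65 mm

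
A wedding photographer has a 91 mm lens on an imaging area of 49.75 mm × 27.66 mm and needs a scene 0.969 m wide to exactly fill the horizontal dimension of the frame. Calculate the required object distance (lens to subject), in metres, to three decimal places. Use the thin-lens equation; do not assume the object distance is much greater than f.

W: 0.969 m = 969 mm.
Magnification m = w/W = dᵢ/dₒ; combined with 1/f = 1/dₒ + 1/dᵢ this gives dₒ = f·(1 + W/w).
dₒ = 91 mm × (1 + 969/49.75) = 91 × 20.4774 ≈ 1863.442 mm = 1.86344 m.

1.863 m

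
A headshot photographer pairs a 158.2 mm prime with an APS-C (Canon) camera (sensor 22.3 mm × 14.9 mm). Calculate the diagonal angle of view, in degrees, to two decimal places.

9.69°

Sensor diagonal = √(22.3² + 14.9²) = √719.3000 ≈ 26.8198 mm.
Angle of view α = 2·arctan(d/2f) with d = 26.8198 mm and f = 158.2 mm.
d/2f = 0.08477; arctan(0.08477) ≈ 4.8451°, so α ≈ 9.6902°.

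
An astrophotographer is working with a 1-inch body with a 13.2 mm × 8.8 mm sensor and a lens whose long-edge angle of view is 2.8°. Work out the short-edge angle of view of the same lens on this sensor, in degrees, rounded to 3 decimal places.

From the long-edge AOV: f = 13.2 / (2·tan(1.4°)) = 13.2 / 0.04888 ≈ 270.0549 mm.
Short-edge AOV = 2·arctan(8.8 / (2 × 270.0549)) = 2·arctan(0.01629) ≈ 1.8669°.

1.867°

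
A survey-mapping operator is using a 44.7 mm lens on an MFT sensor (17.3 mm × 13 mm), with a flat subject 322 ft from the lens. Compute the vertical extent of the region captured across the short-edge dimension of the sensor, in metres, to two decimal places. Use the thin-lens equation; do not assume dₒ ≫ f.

dₒ: 322 ft × 304.8 mm/ft = 98145.60 mm.
Similar triangles through the lens centre give W/dₒ = h/dᵢ; with 1/f = 1/dₒ + 1/dᵢ this gives W = h·(dₒ − f)/f.
W = 13 mm × (98145.6 − 44.7) / 44.7 = 13 × 2194.6509 ≈ 28530.462 mm = 28.5305 m.

28.53 m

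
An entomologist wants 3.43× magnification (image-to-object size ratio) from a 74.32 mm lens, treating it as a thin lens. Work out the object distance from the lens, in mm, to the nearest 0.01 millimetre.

With m = dᵢ/dₒ and 1/f = 1/dₒ + 1/dᵢ, substituting dᵢ = m·dₒ gives 1/f = (1 + 1/m)/dₒ, hence dₒ = f·(1 + 1/m).
dₒ = 74.32 × (1 + 1/3.43) = 74.32 × 1.29155 ≈ 95.988 mm.

95.99 mm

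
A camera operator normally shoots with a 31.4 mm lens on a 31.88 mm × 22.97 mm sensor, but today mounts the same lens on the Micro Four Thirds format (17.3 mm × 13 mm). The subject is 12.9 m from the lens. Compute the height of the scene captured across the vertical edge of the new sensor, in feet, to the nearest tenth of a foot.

The focal length stays 31.4 mm; the relevant sensor dimension is now h = 13 mm. Object distance dₒ = 12.9 m = 12900 mm.
Thin-lens field height W = h·(dₒ − f)/f = 13 × (12900 − 31.4)/31.4 ≈ 5327.764 mm = 5327.764/304.8 ft = 17.4795 ft.

17.5 ft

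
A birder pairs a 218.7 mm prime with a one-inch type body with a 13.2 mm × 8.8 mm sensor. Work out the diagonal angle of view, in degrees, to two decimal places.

4.15°

Sensor diagonal = √(13.2² + 8.8²) = √251.6800 ≈ 15.8644 mm.
Angle of view α = 2·arctan(d/2f) with d = 15.8644 mm and f = 218.7 mm.
d/2f = 0.03627; arctan(0.03627) ≈ 2.0772°, so α ≈ 4.1544°.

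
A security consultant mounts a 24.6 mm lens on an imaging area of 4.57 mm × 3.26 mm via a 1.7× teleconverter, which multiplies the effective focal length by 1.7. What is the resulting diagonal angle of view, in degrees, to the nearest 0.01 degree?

Effective focal length f = 24.6 × 1.7 = 41.82 mm.
Sensor diagonal = √(4.57² + 3.26²) = √31.5125 ≈ 5.6136 mm.
α = 2·arctan(5.614 / (2 × 41.82)) = 2·arctan(0.06712) ≈ 7.6794°.

7.68°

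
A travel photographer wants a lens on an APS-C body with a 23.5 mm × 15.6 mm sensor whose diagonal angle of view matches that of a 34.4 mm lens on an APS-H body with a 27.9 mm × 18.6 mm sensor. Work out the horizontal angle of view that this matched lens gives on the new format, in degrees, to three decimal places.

44.200°

Sensor diagonal = √(27.9² + 18.6²) = √1124.3700 ≈ 33.5316 mm.
Sensor diagonal = √(23.5² + 15.6²) = √795.6100 ≈ 28.2066 mm.
Equal diagonal AOV ⇒ f₂ = f₁ · 28.2066/33.5316 = 34.4 × 0.84119 ≈ 28.9370 mm.
Horizontal AOV on the new format = 2·arctan(23.5 / (2 × 28.9370)) = 2·arctan(0.40605) ≈ 44.1996°.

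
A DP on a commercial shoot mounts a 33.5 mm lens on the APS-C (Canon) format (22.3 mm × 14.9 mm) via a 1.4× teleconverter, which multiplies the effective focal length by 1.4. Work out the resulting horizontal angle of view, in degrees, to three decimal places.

Effective focal length f = 33.5 × 1.4 = 46.9 mm.
α = 2·arctan(22.3 / (2 × 46.9)) = 2·arctan(0.23774) ≈ 26.7465°.

26.746°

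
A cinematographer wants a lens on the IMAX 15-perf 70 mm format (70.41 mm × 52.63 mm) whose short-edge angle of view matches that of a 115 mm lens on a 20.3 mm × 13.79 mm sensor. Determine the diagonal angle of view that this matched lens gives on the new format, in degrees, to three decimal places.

Equal short-edge AOV ⇒ f₂ = f₁ · 52.63/13.79 = 115 × 3.81653 ≈ 438.9014 mm.
Sensor diagonal = √(70.41² + 52.63²) = √7727.4850 ≈ 87.9061 mm.
Diagonal AOV on the new format = 2·arctan(87.9061 / (2 × 438.9014)) = 2·arctan(0.10014) ≈ 11.4375°.

11.437°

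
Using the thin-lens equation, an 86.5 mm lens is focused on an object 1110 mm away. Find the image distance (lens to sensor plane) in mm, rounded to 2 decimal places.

93.81 mm

1/dᵢ = 1/f − 1/dₒ = 1/86.5 − 1/1110 = 0.0106598 mm⁻¹.
dᵢ = 1/0.0106598 ≈ 93.8105 mm.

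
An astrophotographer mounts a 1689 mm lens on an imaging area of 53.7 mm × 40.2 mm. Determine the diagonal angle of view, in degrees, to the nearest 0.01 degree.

Sensor diagonal = √(53.7² + 40.2²) = √4499.7300 ≈ 67.0800 mm.
Angle of view α = 2·arctan(d/2f) with d = 67.0800 mm and f = 1689 mm.
d/2f = 0.01986; arctan(0.01986) ≈ 1.1376°, so α ≈ 2.2753°.

2.28°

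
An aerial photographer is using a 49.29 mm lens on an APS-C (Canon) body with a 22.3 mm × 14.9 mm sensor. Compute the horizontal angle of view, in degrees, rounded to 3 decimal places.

25.493°

Angle of view α = 2·arctan(w/2f) with w = 22.3 mm and f = 49.29 mm.
w/2f = 0.22621; arctan(0.22621) ≈ 12.7465°, so α ≈ 25.4929°.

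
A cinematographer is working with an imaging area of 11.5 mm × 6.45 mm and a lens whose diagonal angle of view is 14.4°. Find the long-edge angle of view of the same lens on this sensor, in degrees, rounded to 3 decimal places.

Sensor diagonal = √(11.5² + 6.45²) = √173.8525 ≈ 13.1853 mm.
From the diagonal AOV: f = 13.1853 / (2·tan(7.2°)) = 13.1853 / 0.25266 ≈ 52.1863 mm.
Long-edge AOV = 2·arctan(11.5 / (2 × 52.1863)) = 2·arctan(0.11018) ≈ 12.5752°.

12.575°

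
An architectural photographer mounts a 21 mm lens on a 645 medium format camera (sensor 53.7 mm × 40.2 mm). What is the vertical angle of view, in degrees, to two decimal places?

87.49°

Angle of view α = 2·arctan(h/2f) with h = 40.2 mm and f = 21 mm.
h/2f = 0.95714; arctan(0.95714) ≈ 43.7455°, so α ≈ 87.4911°.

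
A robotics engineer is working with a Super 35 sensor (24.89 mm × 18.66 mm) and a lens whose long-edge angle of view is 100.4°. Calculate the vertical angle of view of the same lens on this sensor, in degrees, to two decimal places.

83.96°

From the long-edge AOV: f = 24.89 / (2·tan(50.2°)) = 24.89 / 2.40047 ≈ 10.3688 mm.
Vertical AOV = 2·arctan(18.66 / (2 × 10.3688)) = 2·arctan(0.89982) ≈ 83.9628°.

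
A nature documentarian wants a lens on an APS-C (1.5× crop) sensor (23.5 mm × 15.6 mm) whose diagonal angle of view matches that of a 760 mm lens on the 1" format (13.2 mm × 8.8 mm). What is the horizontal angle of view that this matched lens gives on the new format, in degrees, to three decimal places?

Sensor diagonal = √(13.2² + 8.8²) = √251.6800 ≈ 15.8644 mm.
Sensor diagonal = √(23.5² + 15.6²) = √795.6100 ≈ 28.2066 mm.
Equal diagonal AOV ⇒ f₂ = f₁ · 28.2066/15.8644 = 760 × 1.77798 ≈ 1351.2614 mm.
Horizontal AOV on the new format = 2·arctan(23.5 / (2 × 1351.2614)) = 2·arctan(0.00870) ≈ 0.9964°.

0.996°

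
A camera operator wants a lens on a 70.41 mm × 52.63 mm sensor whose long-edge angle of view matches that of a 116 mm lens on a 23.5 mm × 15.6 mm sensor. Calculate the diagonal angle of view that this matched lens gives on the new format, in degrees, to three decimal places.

14.415°

Equal long-edge AOV ⇒ f₂ = f₁ · 70.41/23.5 = 116 × 2.99617 ≈ 347.5557 mm.
Sensor diagonal = √(70.41² + 52.63²) = √7727.4850 ≈ 87.9061 mm.
Diagonal AOV on the new format = 2·arctan(87.9061 / (2 × 347.5557)) = 2·arctan(0.12646) ≈ 14.4151°.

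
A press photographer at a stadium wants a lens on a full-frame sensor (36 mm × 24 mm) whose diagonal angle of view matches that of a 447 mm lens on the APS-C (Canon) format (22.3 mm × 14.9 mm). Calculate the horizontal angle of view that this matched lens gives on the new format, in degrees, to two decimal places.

2.86°

Sensor diagonal = √(22.3² + 14.9²) = √719.3000 ≈ 26.8198 mm.
Sensor diagonal = √(36² + 24²) = √1872.0000 ≈ 43.2666 mm.
Equal diagonal AOV ⇒ f₂ = f₁ · 43.2666/26.8198 = 447 × 1.61324 ≈ 721.1165 mm.
Horizontal AOV on the new format = 2·arctan(36 / (2 × 721.1165)) = 2·arctan(0.02496) ≈ 2.8598°.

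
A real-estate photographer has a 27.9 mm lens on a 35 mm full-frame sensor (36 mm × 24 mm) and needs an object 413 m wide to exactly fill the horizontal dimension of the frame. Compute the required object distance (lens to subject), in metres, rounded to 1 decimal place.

320.1 m

W: 413 m = 413000 mm.
Magnification m = w/W = dᵢ/dₒ; combined with 1/f = 1/dₒ + 1/dᵢ this gives dₒ = f·(1 + W/w).
dₒ = 27.9 mm × (1 + 413000/36) = 27.9 × 11473.2222 ≈ 320102.900 mm = 320.103 m.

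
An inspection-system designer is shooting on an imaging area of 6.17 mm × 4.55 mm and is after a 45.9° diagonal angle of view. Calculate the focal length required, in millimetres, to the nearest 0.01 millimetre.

9.05 mm

Sensor diagonal = √(6.17² + 4.55²) = √58.7714 ≈ 7.6663 mm.
From α = 2·arctan(d/2f) we get f = d / (2·tan(α/2)).
With d = 7.6663 mm and α/2 = 22.95°, tan(α/2) ≈ 0.42345, so f ≈ 7.6663 / 0.84689 ≈ 9.0522 mm.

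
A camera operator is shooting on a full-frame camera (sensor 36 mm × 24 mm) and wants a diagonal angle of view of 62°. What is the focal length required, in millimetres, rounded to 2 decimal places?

Sensor diagonal = √(36² + 24²) = √1872.0000 ≈ 43.2666 mm.
From α = 2·arctan(d/2f) we get f = d / (2·tan(α/2)).
With d = 43.2666 mm and α/2 = 31°, tan(α/2) ≈ 0.60086, so f ≈ 43.2666 / 1.20172 ≈ 36.0039 mm.

36.00 mm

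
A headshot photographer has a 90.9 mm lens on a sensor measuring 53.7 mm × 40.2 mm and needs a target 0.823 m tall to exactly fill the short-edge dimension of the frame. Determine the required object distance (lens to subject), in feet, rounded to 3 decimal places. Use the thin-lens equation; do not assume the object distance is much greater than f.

W: 0.823 m = 823 mm.
Magnification m = h/W = dᵢ/dₒ; combined with 1/f = 1/dₒ + 1/dᵢ this gives dₒ = f·(1 + W/h).
dₒ = 90.9 mm × (1 + 823/40.2) = 90.9 × 21.4726 ≈ 1951.863 mm = 1951.863/304.8 ft = 6.40375 ft.

6.404 ft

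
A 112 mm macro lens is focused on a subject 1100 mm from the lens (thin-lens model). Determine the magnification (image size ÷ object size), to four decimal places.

Thin lens: 1/f = 1/dₒ + 1/dᵢ → 1/dᵢ = 1/112 − 1/1100 = 0.0080195 mm⁻¹, so dᵢ ≈ 124.6964 mm.
Magnification m = dᵢ/dₒ = 124.6964/1100 ≈ 0.11336.

0.1134×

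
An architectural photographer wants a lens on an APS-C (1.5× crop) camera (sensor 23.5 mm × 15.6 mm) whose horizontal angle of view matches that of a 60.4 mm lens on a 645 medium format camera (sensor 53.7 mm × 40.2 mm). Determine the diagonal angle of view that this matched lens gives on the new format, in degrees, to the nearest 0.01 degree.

56.17°

Equal horizontal AOV ⇒ f₂ = f₁ · 23.5/53.7 = 60.4 × 0.43762 ≈ 26.4320 mm.
Sensor diagonal = √(23.5² + 15.6²) = √795.6100 ≈ 28.2066 mm.
Diagonal AOV on the new format = 2·arctan(28.2066 / (2 × 26.4320)) = 2·arctan(0.53357) ≈ 56.1659°.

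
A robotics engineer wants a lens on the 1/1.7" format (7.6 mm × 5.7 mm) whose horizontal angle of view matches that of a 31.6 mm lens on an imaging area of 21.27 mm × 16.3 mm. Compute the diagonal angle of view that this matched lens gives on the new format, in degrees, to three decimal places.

Equal horizontal AOV ⇒ f₂ = f₁ · 7.6/21.27 = 31.6 × 0.35731 ≈ 11.2910 mm.
Sensor diagonal = √(7.6² + 5.7²) = √90.2500 ≈ 9.5000 mm.
Diagonal AOV on the new format = 2·arctan(9.5000 / (2 × 11.2910)) = 2·arctan(0.42069) ≈ 45.6318°.

45.632°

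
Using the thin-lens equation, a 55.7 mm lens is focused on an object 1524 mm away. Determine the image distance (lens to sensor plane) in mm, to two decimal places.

57.81 mm

1/dᵢ = 1/f − 1/dₒ = 1/55.7 − 1/1524 = 0.0172972 mm⁻¹.
dᵢ = 1/0.0172972 ≈ 57.8130 mm.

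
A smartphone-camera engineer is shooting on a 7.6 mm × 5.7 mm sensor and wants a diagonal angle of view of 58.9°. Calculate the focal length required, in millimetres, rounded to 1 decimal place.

Sensor diagonal = √(7.6² + 5.7²) = √90.2500 ≈ 9.5000 mm.
From α = 2·arctan(d/2f) we get f = d / (2·tan(α/2)).
With d = 9.5000 mm and α/2 = 29.45°, tan(α/2) ≈ 0.56462, so f ≈ 9.5000 / 1.12924 ≈ 8.4127 mm.

8.4 mm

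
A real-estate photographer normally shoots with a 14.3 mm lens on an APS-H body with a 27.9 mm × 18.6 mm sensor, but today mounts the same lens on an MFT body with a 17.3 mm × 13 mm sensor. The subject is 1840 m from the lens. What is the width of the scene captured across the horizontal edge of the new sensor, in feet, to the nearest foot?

7303 ft

The focal length stays 14.3 mm; the relevant sensor dimension is now w = 17.3 mm. Object distance dₒ = 1840 m = 1.84e+06 mm.
Thin-lens field width W = w·(dₒ − f)/f = 17.3 × (1.84e+06 − 14.3)/14.3 ≈ 2225996.686 mm = 2225996.686/304.8 ft = 7303.14 ft.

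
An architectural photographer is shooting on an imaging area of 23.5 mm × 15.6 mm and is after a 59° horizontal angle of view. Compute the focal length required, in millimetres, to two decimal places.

20.77 mm

From α = 2·arctan(w/2f) we get f = w / (2·tan(α/2)).
With w = 23.5 mm and α/2 = 29.5°, tan(α/2) ≈ 0.56577, so f ≈ 23.5 / 1.13155 ≈ 20.7681 mm.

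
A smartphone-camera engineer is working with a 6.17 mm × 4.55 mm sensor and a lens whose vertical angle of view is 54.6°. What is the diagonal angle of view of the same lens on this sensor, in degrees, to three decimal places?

From the vertical AOV: f = 4.55 / (2·tan(27.3°)) = 4.55 / 1.03228 ≈ 4.4077 mm.
Sensor diagonal = √(6.17² + 4.55²) = √58.7714 ≈ 7.6663 mm.
Diagonal AOV = 2·arctan(7.6663 / (2 × 4.4077)) = 2·arctan(0.86964) ≈ 82.0228°.

82.023°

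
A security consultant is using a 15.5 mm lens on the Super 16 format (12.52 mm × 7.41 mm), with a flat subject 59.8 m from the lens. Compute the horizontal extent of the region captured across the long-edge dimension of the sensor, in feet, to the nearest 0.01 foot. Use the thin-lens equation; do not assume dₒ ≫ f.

158.43 ft

dₒ: 59.8 m = 59800 mm.
Similar triangles through the lens centre give W/dₒ = w/dᵢ; with 1/f = 1/dₒ + 1/dᵢ this gives W = w·(dₒ − f)/f.
W = 12.52 mm × (59800 − 15.5) / 15.5 = 12.52 × 3857.0645 ≈ 48290.448 mm = 48290.448/304.8 ft = 158.433 ft.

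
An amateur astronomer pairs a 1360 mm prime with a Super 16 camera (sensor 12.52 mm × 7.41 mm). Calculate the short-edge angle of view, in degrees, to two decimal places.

Angle of view α = 2·arctan(h/2f) with h = 7.41 mm and f = 1360 mm.
h/2f = 0.00272; arctan(0.00272) ≈ 0.1561°, so α ≈ 0.3122°.

0.31°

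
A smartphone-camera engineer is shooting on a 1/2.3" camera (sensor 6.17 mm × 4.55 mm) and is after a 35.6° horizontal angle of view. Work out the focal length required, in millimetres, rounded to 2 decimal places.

From α = 2·arctan(w/2f) we get f = w / (2·tan(α/2)).
With w = 6.17 mm and α/2 = 17.8°, tan(α/2) ≈ 0.32106, so f ≈ 6.17 / 0.64213 ≈ 9.6086 mm.

9.61 mm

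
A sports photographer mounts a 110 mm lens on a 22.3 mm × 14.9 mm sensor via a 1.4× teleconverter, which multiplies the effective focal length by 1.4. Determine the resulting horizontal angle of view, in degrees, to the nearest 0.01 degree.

Effective focal length f = 110 × 1.4 = 154 mm.
α = 2·arctan(22.3 / (2 × 154)) = 2·arctan(0.07240) ≈ 8.2823°.

8.28°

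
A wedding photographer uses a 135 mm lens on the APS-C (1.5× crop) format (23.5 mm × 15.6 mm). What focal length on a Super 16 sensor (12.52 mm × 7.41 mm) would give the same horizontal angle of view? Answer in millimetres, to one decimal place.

71.9 mm

Equal angle of view means equal width/f ratio, so f₂ = f₁ · (width₂/width₁) = 135 × 12.52/23.5.
f₂ = 135 × 0.53277 ≈ 71.923 mm.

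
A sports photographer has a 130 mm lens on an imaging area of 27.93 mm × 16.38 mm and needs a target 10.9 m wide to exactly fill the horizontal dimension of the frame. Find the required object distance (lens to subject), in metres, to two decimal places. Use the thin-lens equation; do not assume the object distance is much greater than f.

W: 10.9 m = 10900 mm.
Magnification m = w/W = dᵢ/dₒ; combined with 1/f = 1/dₒ + 1/dᵢ this gives dₒ = f·(1 + W/w).
dₒ = 130 mm × (1 + 10900/27.93) = 130 × 391.2614 ≈ 50863.978 mm = 50.864 m.

50.86 m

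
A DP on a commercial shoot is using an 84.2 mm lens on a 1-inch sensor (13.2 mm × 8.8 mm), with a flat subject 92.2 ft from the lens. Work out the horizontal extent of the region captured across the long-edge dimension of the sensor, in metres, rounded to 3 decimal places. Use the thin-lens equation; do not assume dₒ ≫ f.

4.392 m

dₒ: 92.2 ft × 304.8 mm/ft = 28102.56 mm.
Similar triangles through the lens centre give W/dₒ = w/dᵢ; with 1/f = 1/dₒ + 1/dᵢ this gives W = w·(dₒ − f)/f.
W = 13.2 mm × (28102.6 − 84.2) / 84.2 = 13.2 × 332.7596 ≈ 4392.427 mm = 4.39243 m.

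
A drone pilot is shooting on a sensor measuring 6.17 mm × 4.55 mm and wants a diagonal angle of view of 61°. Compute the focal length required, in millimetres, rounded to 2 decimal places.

Sensor diagonal = √(6.17² + 4.55²) = √58.7714 ≈ 7.6663 mm.
From α = 2·arctan(d/2f) we get f = d / (2·tan(α/2)).
With d = 7.6663 mm and α/2 = 30.5°, tan(α/2) ≈ 0.58905, so f ≈ 7.6663 / 1.17809 ≈ 6.5074 mm.

6.51 mm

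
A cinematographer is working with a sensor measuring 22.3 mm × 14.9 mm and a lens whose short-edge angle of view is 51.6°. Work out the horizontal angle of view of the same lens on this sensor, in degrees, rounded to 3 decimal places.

71.772°

From the short-edge AOV: f = 14.9 / (2·tan(25.8°)) = 14.9 / 0.96684 ≈ 15.4111 mm.
Horizontal AOV = 2·arctan(22.3 / (2 × 15.4111)) = 2·arctan(0.72351) ≈ 71.7719°.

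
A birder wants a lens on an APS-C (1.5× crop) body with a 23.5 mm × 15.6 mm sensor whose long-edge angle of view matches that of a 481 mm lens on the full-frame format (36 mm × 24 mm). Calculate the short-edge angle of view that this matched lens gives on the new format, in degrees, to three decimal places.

Equal long-edge AOV ⇒ f₂ = f₁ · 23.5/36 = 481 × 0.65278 ≈ 313.9861 mm.
Short-edge AOV on the new format = 2·arctan(15.6 / (2 × 313.9861)) = 2·arctan(0.02484) ≈ 2.8461°.

2.846°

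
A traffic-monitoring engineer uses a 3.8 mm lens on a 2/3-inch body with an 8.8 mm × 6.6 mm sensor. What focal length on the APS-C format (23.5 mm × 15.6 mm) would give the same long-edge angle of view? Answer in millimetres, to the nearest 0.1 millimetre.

10.1 mm

Equal angle of view means equal width/f ratio, so f₂ = f₁ · (width₂/width₁) = 3.8 × 23.5/8.8.
f₂ = 3.8 × 2.67045 ≈ 10.148 mm.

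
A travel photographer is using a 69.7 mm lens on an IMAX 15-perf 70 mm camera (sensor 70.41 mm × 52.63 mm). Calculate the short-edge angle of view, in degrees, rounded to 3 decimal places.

41.368°

Angle of view α = 2·arctan(h/2f) with h = 52.63 mm and f = 69.7 mm.
h/2f = 0.37755; arctan(0.37755) ≈ 20.6839°, so α ≈ 41.3677°.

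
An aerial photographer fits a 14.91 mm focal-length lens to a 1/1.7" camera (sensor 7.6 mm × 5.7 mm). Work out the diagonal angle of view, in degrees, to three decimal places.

Sensor diagonal = √(7.6² + 5.7²) = √90.2500 ≈ 9.5000 mm.
Angle of view α = 2·arctan(d/2f) with d = 9.5000 mm and f = 14.91 mm.
d/2f = 0.31858; arctan(0.31858) ≈ 17.6707°, so α ≈ 35.3415°.

35.341°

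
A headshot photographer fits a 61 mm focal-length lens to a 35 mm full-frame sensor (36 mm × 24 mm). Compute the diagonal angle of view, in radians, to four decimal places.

0.6816 rad

Sensor diagonal = √(36² + 24²) = √1872.0000 ≈ 43.2666 mm.
Angle of view α = 2·arctan(d/2f) with d = 43.2666 mm and f = 61 mm.
d/2f = 0.35464; arctan(0.35464) ≈ 0.3408 rad, so α ≈ 0.6816 rad.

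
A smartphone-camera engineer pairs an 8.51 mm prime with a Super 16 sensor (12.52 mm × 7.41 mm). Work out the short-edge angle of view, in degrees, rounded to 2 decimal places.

47.05°

Angle of view α = 2·arctan(h/2f) with h = 7.41 mm and f = 8.51 mm.
h/2f = 0.43537; arctan(0.43537) ≈ 23.5269°, so α ≈ 47.0537°.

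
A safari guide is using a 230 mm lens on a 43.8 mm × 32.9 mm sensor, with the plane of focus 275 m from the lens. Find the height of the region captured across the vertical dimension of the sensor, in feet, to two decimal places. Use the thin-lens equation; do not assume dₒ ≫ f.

128.95 ft

dₒ: 275 m = 275000 mm.
Similar triangles through the lens centre give W/dₒ = h/dᵢ; with 1/f = 1/dₒ + 1/dᵢ this gives W = h·(dₒ − f)/f.
W = 32.9 mm × (275000 − 230) / 230 = 32.9 × 1194.6522 ≈ 39304.057 mm = 39304.057/304.8 ft = 128.95 ft.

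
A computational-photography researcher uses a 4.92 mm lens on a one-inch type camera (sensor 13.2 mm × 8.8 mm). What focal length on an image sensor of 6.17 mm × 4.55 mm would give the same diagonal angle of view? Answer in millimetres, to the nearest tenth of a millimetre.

Sensor diagonal = √(13.2² + 8.8²) = √251.6800 ≈ 15.8644 mm.
Sensor diagonal = √(6.17² + 4.55²) = √58.7714 ≈ 7.6663 mm.
Equal angle of view means equal diagonal/f ratio, so f₂ = f₁ · (diagonal₂/diagonal₁) = 4.92 × 7.6663/15.8644.
f₂ = 4.92 × 0.48324 ≈ 2.378 mm.

2.4 mm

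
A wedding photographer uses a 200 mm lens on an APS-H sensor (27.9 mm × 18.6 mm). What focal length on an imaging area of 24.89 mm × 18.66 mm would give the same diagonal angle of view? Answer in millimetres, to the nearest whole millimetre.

186 mm

Sensor diagonal = √(27.9² + 18.6²) = √1124.3700 ≈ 33.5316 mm.
Sensor diagonal = √(24.89² + 18.66²) = √967.7077 ≈ 31.1080 mm.
Equal angle of view means equal diagonal/f ratio, so f₂ = f₁ · (diagonal₂/diagonal₁) = 200 × 31.1080/33.5316.
f₂ = 200 × 0.92772 ≈ 185.544 mm.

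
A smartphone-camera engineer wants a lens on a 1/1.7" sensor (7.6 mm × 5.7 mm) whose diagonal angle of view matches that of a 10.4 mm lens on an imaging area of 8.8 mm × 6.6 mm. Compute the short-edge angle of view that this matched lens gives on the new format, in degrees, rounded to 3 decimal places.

35.209°

Sensor diagonal = √(8.8² + 6.6²) = √121.0000 ≈ 11.0000 mm.
Sensor diagonal = √(7.6² + 5.7²) = √90.2500 ≈ 9.5000 mm.
Equal diagonal AOV ⇒ f₂ = f₁ · 9.5000/11.0000 = 10.4 × 0.86364 ≈ 8.9818 mm.
Short-edge AOV on the new format = 2·arctan(5.7 / (2 × 8.9818)) = 2·arctan(0.31731) ≈ 35.2093°.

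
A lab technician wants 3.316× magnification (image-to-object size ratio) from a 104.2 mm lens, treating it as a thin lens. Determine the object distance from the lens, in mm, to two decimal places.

With m = dᵢ/dₒ and 1/f = 1/dₒ + 1/dᵢ, substituting dᵢ = m·dₒ gives 1/f = (1 + 1/m)/dₒ, hence dₒ = f·(1 + 1/m).
dₒ = 104.2 × (1 + 1/3.316) = 104.2 × 1.30157 ≈ 135.623 mm.

135.62 mm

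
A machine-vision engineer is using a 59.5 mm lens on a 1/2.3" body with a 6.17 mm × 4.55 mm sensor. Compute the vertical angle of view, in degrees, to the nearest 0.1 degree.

4.4°

Angle of view α = 2·arctan(h/2f) with h = 4.55 mm and f = 59.5 mm.
h/2f = 0.03824; arctan(0.03824) ≈ 2.1897°, so α ≈ 4.3793°.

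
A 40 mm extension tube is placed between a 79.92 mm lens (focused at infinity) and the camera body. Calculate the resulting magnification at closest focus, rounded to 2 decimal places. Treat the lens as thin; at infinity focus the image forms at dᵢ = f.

The tube moves the image plane from f to f + e, so dᵢ = 79.92 + 40 = 119.92 mm. Focus is achieved when 1/f = 1/dₒ + 1/dᵢ, giving dₒ = 1/(1/f − 1/(f+e)).
Magnification m = dᵢ/dₒ = (f+e)·(1/f − 1/(f+e)) = e/f = 40/79.92 ≈ 0.5005.

0.50×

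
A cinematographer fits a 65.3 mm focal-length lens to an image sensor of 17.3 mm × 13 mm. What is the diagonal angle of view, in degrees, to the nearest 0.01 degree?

18.82°

Sensor diagonal = √(17.3² + 13²) = √468.2900 ≈ 21.6400 mm.
Angle of view α = 2·arctan(d/2f) with d = 21.6400 mm and f = 65.3 mm.
d/2f = 0.16570; arctan(0.16570) ≈ 9.4082°, so α ≈ 18.8165°.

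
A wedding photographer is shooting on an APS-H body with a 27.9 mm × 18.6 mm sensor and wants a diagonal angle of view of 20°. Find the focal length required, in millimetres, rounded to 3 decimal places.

95.084 mm

Sensor diagonal = √(27.9² + 18.6²) = √1124.3700 ≈ 33.5316 mm.
From α = 2·arctan(d/2f) we get f = d / (2·tan(α/2)).
With d = 33.5316 mm and α/2 = 10°, tan(α/2) ≈ 0.17633, so f ≈ 33.5316 / 0.35265 ≈ 95.0837 mm.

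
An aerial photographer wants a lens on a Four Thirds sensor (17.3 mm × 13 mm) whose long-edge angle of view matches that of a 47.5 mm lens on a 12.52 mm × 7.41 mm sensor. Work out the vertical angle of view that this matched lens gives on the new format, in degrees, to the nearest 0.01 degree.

11.31°

Equal long-edge AOV ⇒ f₂ = f₁ · 17.3/12.52 = 47.5 × 1.38179 ≈ 65.6350 mm.
Vertical AOV on the new format = 2·arctan(13 / (2 × 65.6350)) = 2·arctan(0.09903) ≈ 11.3114°.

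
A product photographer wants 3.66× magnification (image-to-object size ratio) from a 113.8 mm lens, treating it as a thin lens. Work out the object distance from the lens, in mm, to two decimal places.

144.89 mm

With m = dᵢ/dₒ and 1/f = 1/dₒ + 1/dᵢ, substituting dᵢ = m·dₒ gives 1/f = (1 + 1/m)/dₒ, hence dₒ = f·(1 + 1/m).
dₒ = 113.8 × (1 + 1/3.66) = 113.8 × 1.27322 ≈ 144.893 mm.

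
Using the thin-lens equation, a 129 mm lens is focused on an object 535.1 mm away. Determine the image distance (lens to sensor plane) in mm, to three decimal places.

169.978 mm

1/dᵢ = 1/f − 1/dₒ = 1/129 − 1/535.1 = 0.0058831 mm⁻¹.
dᵢ = 1/0.0058831 ≈ 169.9776 mm.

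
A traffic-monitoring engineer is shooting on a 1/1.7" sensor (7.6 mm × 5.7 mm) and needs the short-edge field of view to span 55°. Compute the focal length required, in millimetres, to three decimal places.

5.475 mm

From α = 2·arctan(h/2f) we get f = h / (2·tan(α/2)).
With h = 5.7 mm and α/2 = 27.5°, tan(α/2) ≈ 0.52057, so f ≈ 5.7 / 1.04113 ≈ 5.4748 mm.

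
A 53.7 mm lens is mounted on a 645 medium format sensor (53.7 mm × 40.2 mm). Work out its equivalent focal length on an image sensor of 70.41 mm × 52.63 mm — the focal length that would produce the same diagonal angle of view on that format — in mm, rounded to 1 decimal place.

70.4 mm

Sensor diagonal = √(53.7² + 40.2²) = √4499.7300 ≈ 67.0800 mm.
Sensor diagonal = √(70.41² + 52.63²) = √7727.4850 ≈ 87.9061 mm.
Equal angle of view means equal diagonal/f ratio, so f₂ = f₁ · (diagonal₂/diagonal₁) = 53.7 × 87.9061/67.0800.
f₂ = 53.7 × 1.31047 ≈ 70.372 mm.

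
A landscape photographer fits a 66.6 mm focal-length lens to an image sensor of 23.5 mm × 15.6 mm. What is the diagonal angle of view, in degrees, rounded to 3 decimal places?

23.913°

Sensor diagonal = √(23.5² + 15.6²) = √795.6100 ≈ 28.2066 mm.
Angle of view α = 2·arctan(d/2f) with d = 28.2066 mm and f = 66.6 mm.
d/2f = 0.21176; arctan(0.21176) ≈ 11.9564°, so α ≈ 23.9128°.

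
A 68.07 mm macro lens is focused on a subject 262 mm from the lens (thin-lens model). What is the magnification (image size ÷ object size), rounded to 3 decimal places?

Thin lens: 1/f = 1/dₒ + 1/dᵢ → 1/dᵢ = 1/68.07 − 1/262 = 0.0108740 mm⁻¹, so dᵢ ≈ 91.9628 mm.
Magnification m = dᵢ/dₒ = 91.9628/262 ≈ 0.35100.

0.351×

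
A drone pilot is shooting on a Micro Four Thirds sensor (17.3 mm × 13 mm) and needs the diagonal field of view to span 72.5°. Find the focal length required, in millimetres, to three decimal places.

Sensor diagonal = √(17.3² + 13²) = √468.2900 ≈ 21.6400 mm.
From α = 2·arctan(d/2f) we get f = d / (2·tan(α/2)).
With d = 21.6400 mm and α/2 = 36.25°, tan(α/2) ≈ 0.73323, so f ≈ 21.6400 / 1.46646 ≈ 14.7566 mm.

14.757 mm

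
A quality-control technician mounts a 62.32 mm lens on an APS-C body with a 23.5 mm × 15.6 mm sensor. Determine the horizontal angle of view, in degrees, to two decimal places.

21.35°

Angle of view α = 2·arctan(w/2f) with w = 23.5 mm and f = 62.32 mm.
w/2f = 0.18854; arctan(0.18854) ≈ 10.6774°, so α ≈ 21.3547°.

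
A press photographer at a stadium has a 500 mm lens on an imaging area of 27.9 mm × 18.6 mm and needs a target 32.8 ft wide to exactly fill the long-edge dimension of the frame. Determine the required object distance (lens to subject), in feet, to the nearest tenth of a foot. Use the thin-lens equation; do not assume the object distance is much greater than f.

W: 32.8 ft × 304.8 mm/ft = 9997.44 mm.
Magnification m = w/W = dᵢ/dₒ; combined with 1/f = 1/dₒ + 1/dᵢ this gives dₒ = f·(1 + W/w).
dₒ = 500 mm × (1 + 9997.44/27.9) = 500 × 359.3312 ≈ 179665.586 mm = 179665.586/304.8 ft = 589.454 ft.

589.5 ft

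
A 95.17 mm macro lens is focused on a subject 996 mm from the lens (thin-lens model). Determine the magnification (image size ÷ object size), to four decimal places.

0.1056×

Thin lens: 1/f = 1/dₒ + 1/dᵢ → 1/dᵢ = 1/95.17 − 1/996 = 0.0095035 mm⁻¹, so dᵢ ≈ 105.2244 mm.
Magnification m = dᵢ/dₒ = 105.2244/996 ≈ 0.10565.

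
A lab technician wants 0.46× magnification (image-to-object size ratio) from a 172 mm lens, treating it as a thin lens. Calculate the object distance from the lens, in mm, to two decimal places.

545.91 mm

With m = dᵢ/dₒ and 1/f = 1/dₒ + 1/dᵢ, substituting dᵢ = m·dₒ gives 1/f = (1 + 1/m)/dₒ, hence dₒ = f·(1 + 1/m).
dₒ = 172 × (1 + 1/0.46) = 172 × 3.17391 ≈ 545.913 mm.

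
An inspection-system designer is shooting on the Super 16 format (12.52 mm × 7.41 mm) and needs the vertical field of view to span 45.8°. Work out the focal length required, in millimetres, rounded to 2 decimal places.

From α = 2·arctan(h/2f) we get f = h / (2·tan(α/2)).
With h = 7.41 mm and α/2 = 22.9°, tan(α/2) ≈ 0.42242, so f ≈ 7.41 / 0.84483 ≈ 8.7710 mm.

8.77 mm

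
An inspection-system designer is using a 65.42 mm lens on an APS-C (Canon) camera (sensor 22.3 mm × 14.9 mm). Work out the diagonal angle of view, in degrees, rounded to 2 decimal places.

23.17°

Sensor diagonal = √(22.3² + 14.9²) = √719.3000 ≈ 26.8198 mm.
Angle of view α = 2·arctan(d/2f) with d = 26.8198 mm and f = 65.42 mm.
d/2f = 0.20498; arctan(0.20498) ≈ 11.5841°, so α ≈ 23.1682°.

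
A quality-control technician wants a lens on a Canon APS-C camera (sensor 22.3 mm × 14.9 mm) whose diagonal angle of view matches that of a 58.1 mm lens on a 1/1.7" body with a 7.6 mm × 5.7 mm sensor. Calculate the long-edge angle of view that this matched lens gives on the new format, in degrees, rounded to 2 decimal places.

Sensor diagonal = √(7.6² + 5.7²) = √90.2500 ≈ 9.5000 mm.
Sensor diagonal = √(22.3² + 14.9²) = √719.3000 ≈ 26.8198 mm.
Equal diagonal AOV ⇒ f₂ = f₁ · 26.8198/9.5000 = 58.1 × 2.82313 ≈ 164.0241 mm.
Long-edge AOV on the new format = 2·arctan(22.3 / (2 × 164.0241)) = 2·arctan(0.06798) ≈ 7.7777°.

7.78°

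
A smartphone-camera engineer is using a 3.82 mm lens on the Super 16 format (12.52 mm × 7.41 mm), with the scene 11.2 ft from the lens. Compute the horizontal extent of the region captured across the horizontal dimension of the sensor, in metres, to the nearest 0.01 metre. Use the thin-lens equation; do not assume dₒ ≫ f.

dₒ: 11.2 ft × 304.8 mm/ft = 3413.76 mm.
Similar triangles through the lens centre give W/dₒ = w/dᵢ; with 1/f = 1/dₒ + 1/dᵢ this gives W = w·(dₒ − f)/f.
W = 12.52 mm × (3413.76 − 3.82) / 3.82 = 12.52 × 892.6544 ≈ 11176.033 mm = 11.176 m.

11.18 m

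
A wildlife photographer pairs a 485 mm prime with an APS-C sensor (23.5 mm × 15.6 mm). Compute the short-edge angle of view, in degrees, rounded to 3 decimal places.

Angle of view α = 2·arctan(h/2f) with h = 15.6 mm and f = 485 mm.
h/2f = 0.01608; arctan(0.01608) ≈ 0.9214°, so α ≈ 1.8428°.

1.843°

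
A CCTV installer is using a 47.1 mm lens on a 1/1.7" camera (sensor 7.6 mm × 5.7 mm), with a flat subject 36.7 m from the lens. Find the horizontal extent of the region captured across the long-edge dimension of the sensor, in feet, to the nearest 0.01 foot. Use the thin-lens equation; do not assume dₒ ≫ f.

19.40 ft

dₒ: 36.7 m = 36700 mm.
Similar triangles through the lens centre give W/dₒ = w/dᵢ; with 1/f = 1/dₒ + 1/dᵢ this gives W = w·(dₒ − f)/f.
W = 7.6 mm × (36700 − 47.1) / 47.1 = 7.6 × 778.1932 ≈ 5914.268 mm = 5914.268/304.8 ft = 19.4038 ft.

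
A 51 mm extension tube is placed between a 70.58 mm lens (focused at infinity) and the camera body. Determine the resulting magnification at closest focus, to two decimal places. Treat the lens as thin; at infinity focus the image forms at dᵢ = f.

0.72×

The tube moves the image plane from f to f + e, so dᵢ = 70.58 + 51 = 121.58 mm. Focus is achieved when 1/f = 1/dₒ + 1/dᵢ, giving dₒ = 1/(1/f − 1/(f+e)).
Magnification m = dᵢ/dₒ = (f+e)·(1/f − 1/(f+e)) = e/f = 51/70.58 ≈ 0.7226.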